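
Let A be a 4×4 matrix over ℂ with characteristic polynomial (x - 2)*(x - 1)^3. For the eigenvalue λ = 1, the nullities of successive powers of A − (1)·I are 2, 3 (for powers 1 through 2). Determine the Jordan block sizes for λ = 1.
Block sizes for λ = 1: [2, 1]

From the dimensions of kernels of powers, the number of Jordan blocks of size at least j is d_j − d_{j−1} where d_j = dim ker(N^j) (with d_0 = 0). Computing the differences gives [2, 1].
The number of blocks of size exactly k is (#blocks of size ≥ k) − (#blocks of size ≥ k + 1), so the partition is: 1 block(s) of size 1, 1 block(s) of size 2.
In nonincreasing order the block sizes are [2, 1].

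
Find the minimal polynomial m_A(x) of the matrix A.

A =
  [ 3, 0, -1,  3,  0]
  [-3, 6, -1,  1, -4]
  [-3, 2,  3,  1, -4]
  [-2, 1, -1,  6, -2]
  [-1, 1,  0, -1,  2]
x^3 - 12*x^2 + 48*x - 64

The characteristic polynomial is χ_A(x) = (x - 4)^5, so the eigenvalues are known. The minimal polynomial is
  m_A(x) = Π_λ (x − λ)^{k_λ}
where k_λ is the size of the *largest* Jordan block for λ (equivalently, the smallest k with (A − λI)^k v = 0 for every generalised eigenvector v of λ).

  λ = 4: largest Jordan block has size 3, contributing (x − 4)^3

So m_A(x) = (x - 4)^3 = x^3 - 12*x^2 + 48*x - 64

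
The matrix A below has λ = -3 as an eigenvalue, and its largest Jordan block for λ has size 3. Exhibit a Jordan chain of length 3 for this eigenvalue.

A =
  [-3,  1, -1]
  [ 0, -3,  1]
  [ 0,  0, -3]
A Jordan chain for λ = -3 of length 3:
v_1 = (1, 0, 0)ᵀ
v_2 = (-1, 1, 0)ᵀ
v_3 = (0, 0, 1)ᵀ

Let N = A − (-3)·I. We want v_3 with N^3 v_3 = 0 but N^2 v_3 ≠ 0; then v_{j-1} := N · v_j for j = 3, …, 2.

Pick v_3 = (0, 0, 1)ᵀ.
Then v_2 = N · v_3 = (-1, 1, 0)ᵀ.
Then v_1 = N · v_2 = (1, 0, 0)ᵀ.

Sanity check: (A − (-3)·I) v_1 = (0, 0, 0)ᵀ = 0. ✓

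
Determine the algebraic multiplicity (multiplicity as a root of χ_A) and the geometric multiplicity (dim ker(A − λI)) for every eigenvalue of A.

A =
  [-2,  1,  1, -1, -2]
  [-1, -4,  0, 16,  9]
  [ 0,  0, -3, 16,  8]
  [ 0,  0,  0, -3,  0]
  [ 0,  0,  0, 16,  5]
λ = -3: alg = 4, geom = 2; λ = 5: alg = 1, geom = 1

Step 1 — factor the characteristic polynomial to read off the algebraic multiplicities:
  χ_A(x) = (x - 5)*(x + 3)^4

Step 2 — compute geometric multiplicities via the rank-nullity identity g(λ) = n − rank(A − λI):
  rank(A − (-3)·I) = 3, so dim ker(A − (-3)·I) = n − 3 = 2
  rank(A − (5)·I) = 4, so dim ker(A − (5)·I) = n − 4 = 1

Summary:
  λ = -3: algebraic multiplicity = 4, geometric multiplicity = 2
  λ = 5: algebraic multiplicity = 1, geometric multiplicity = 1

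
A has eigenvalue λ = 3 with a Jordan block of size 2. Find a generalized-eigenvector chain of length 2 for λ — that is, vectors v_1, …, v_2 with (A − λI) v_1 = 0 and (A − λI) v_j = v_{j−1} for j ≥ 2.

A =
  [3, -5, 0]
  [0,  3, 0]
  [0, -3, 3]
A Jordan chain for λ = 3 of length 2:
v_1 = (-5, 0, -3)ᵀ
v_2 = (0, 1, 0)ᵀ

Let N = A − (3)·I. We want v_2 with N^2 v_2 = 0 but N^1 v_2 ≠ 0; then v_{j-1} := N · v_j for j = 2, …, 2.

Pick v_2 = (0, 1, 0)ᵀ.
Then v_1 = N · v_2 = (-5, 0, -3)ᵀ.

Sanity check: (A − (3)·I) v_1 = (0, 0, 0)ᵀ = 0. ✓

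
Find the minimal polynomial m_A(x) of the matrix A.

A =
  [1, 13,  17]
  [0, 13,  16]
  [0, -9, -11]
x^3 - 3*x^2 + 3*x - 1

The characteristic polynomial is χ_A(x) = (x - 1)^3, so the eigenvalues are known. The minimal polynomial is
  m_A(x) = Π_λ (x − λ)^{k_λ}
where k_λ is the size of the *largest* Jordan block for λ (equivalently, the smallest k with (A − λI)^k v = 0 for every generalised eigenvector v of λ).

  λ = 1: largest Jordan block has size 3, contributing (x − 1)^3

So m_A(x) = (x - 1)^3 = x^3 - 3*x^2 + 3*x - 1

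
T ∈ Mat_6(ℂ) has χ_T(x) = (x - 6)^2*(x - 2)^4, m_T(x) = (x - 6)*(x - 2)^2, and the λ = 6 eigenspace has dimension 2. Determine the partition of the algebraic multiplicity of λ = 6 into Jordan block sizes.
Block sizes for λ = 6: [1, 1]

Step 1 — from the characteristic polynomial, algebraic multiplicity of λ = 6 is 2. From dim ker(T − (6)·I) = 2, there are exactly 2 Jordan blocks for λ = 6.
Step 2 — from the minimal polynomial, the factor (x − 6) tells us the largest block for λ = 6 has size 1.
Step 3 — with total size 2, 2 blocks, and largest block 1, the block sizes (in nonincreasing order) are [1, 1].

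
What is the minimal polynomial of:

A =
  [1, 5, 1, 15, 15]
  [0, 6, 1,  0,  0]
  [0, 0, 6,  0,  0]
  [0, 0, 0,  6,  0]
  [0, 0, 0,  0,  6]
x^3 - 13*x^2 + 48*x - 36

The characteristic polynomial is χ_A(x) = (x - 6)^4*(x - 1), so the eigenvalues are known. The minimal polynomial is
  m_A(x) = Π_λ (x − λ)^{k_λ}
where k_λ is the size of the *largest* Jordan block for λ (equivalently, the smallest k with (A − λI)^k v = 0 for every generalised eigenvector v of λ).

  λ = 1: largest Jordan block has size 1, contributing (x − 1)
  λ = 6: largest Jordan block has size 2, contributing (x − 6)^2

So m_A(x) = (x - 6)^2*(x - 1) = x^3 - 13*x^2 + 48*x - 36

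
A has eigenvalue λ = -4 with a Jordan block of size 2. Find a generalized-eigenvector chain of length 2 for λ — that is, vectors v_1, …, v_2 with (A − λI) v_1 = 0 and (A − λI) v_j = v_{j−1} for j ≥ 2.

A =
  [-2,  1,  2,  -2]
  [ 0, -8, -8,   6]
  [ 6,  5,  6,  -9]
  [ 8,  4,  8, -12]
A Jordan chain for λ = -4 of length 2:
v_1 = (2, 0, 6, 8)ᵀ
v_2 = (1, 0, 0, 0)ᵀ

Let N = A − (-4)·I. We want v_2 with N^2 v_2 = 0 but N^1 v_2 ≠ 0; then v_{j-1} := N · v_j for j = 2, …, 2.

Pick v_2 = (1, 0, 0, 0)ᵀ.
Then v_1 = N · v_2 = (2, 0, 6, 8)ᵀ.

Sanity check: (A − (-4)·I) v_1 = (0, 0, 0, 0)ᵀ = 0. ✓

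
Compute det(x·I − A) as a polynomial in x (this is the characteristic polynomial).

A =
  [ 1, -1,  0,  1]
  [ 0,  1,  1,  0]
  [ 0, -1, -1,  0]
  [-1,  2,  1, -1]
x^4

Expanding det(x·I − A) (e.g. by cofactor expansion or by noting that A is similar to its Jordan form J, which has the same characteristic polynomial as A) gives
  χ_A(x) = x^4
which factors as x^4. The eigenvalues (with algebraic multiplicities) are λ = 0 with multiplicity 4.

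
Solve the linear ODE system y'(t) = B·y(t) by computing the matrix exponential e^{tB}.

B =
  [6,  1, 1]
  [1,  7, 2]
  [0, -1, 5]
e^{tB} =
  [t^2*exp(6*t)/2 + exp(6*t), t*exp(6*t), t^2*exp(6*t)/2 + t*exp(6*t)]
  [t^2*exp(6*t)/2 + t*exp(6*t), t*exp(6*t) + exp(6*t), t^2*exp(6*t)/2 + 2*t*exp(6*t)]
  [-t^2*exp(6*t)/2, -t*exp(6*t), -t^2*exp(6*t)/2 - t*exp(6*t) + exp(6*t)]

Strategy: write B = P · J · P⁻¹ where J is a Jordan canonical form, so e^{tB} = P · e^{tJ} · P⁻¹, and e^{tJ} can be computed block-by-block.

B has Jordan form
J =
  [6, 1, 0]
  [0, 6, 1]
  [0, 0, 6]
(up to reordering of blocks).

Per-block formulas:
  For a 3×3 Jordan block J_3(6): exp(t · J_3(6)) = e^(6t)·(I + t·N + (t^2/2)·N^2), where N is the 3×3 nilpotent shift.

After assembling e^{tJ} and conjugating by P, we get:

e^{tB} =
  [t^2*exp(6*t)/2 + exp(6*t), t*exp(6*t), t^2*exp(6*t)/2 + t*exp(6*t)]
  [t^2*exp(6*t)/2 + t*exp(6*t), t*exp(6*t) + exp(6*t), t^2*exp(6*t)/2 + 2*t*exp(6*t)]
  [-t^2*exp(6*t)/2, -t*exp(6*t), -t^2*exp(6*t)/2 - t*exp(6*t) + exp(6*t)]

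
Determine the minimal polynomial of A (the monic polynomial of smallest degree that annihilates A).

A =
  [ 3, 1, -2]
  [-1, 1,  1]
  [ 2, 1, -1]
x^3 - 3*x^2 + 3*x - 1

The characteristic polynomial is χ_A(x) = (x - 1)^3, so the eigenvalues are known. The minimal polynomial is
  m_A(x) = Π_λ (x − λ)^{k_λ}
where k_λ is the size of the *largest* Jordan block for λ (equivalently, the smallest k with (A − λI)^k v = 0 for every generalised eigenvector v of λ).

  λ = 1: largest Jordan block has size 3, contributing (x − 1)^3

So m_A(x) = (x - 1)^3 = x^3 - 3*x^2 + 3*x - 1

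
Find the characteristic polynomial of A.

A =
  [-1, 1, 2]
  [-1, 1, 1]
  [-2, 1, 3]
x^3 - 3*x^2 + 3*x - 1

Expanding det(x·I − A) (e.g. by cofactor expansion or by noting that A is similar to its Jordan form J, which has the same characteristic polynomial as A) gives
  χ_A(x) = x^3 - 3*x^2 + 3*x - 1
which factors as (x - 1)^3. The eigenvalues (with algebraic multiplicities) are λ = 1 with multiplicity 3.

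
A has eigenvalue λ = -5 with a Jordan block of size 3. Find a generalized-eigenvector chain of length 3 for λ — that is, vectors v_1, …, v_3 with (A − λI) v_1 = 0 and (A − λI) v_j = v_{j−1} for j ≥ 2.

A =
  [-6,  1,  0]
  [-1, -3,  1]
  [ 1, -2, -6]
A Jordan chain for λ = -5 of length 3:
v_1 = (1, 1, -1)ᵀ
v_2 = (1, 2, -2)ᵀ
v_3 = (0, 1, 0)ᵀ

Let N = A − (-5)·I. We want v_3 with N^3 v_3 = 0 but N^2 v_3 ≠ 0; then v_{j-1} := N · v_j for j = 3, …, 2.

Pick v_3 = (0, 1, 0)ᵀ.
Then v_2 = N · v_3 = (1, 2, -2)ᵀ.
Then v_1 = N · v_2 = (1, 1, -1)ᵀ.

Sanity check: (A − (-5)·I) v_1 = (0, 0, 0)ᵀ = 0. ✓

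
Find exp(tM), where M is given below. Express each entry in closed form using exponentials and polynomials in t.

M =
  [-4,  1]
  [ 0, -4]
e^{tM} =
  [exp(-4*t), t*exp(-4*t)]
  [0, exp(-4*t)]

Strategy: write M = P · J · P⁻¹ where J is a Jordan canonical form, so e^{tM} = P · e^{tJ} · P⁻¹, and e^{tJ} can be computed block-by-block.

M has Jordan form
J =
  [-4,  1]
  [ 0, -4]
(up to reordering of blocks).

Per-block formulas:
  For a 2×2 Jordan block J_2(-4): exp(t · J_2(-4)) = e^(-4t)·(I + t·N), where N is the 2×2 nilpotent shift.

After assembling e^{tJ} and conjugating by P, we get:

e^{tM} =
  [exp(-4*t), t*exp(-4*t)]
  [0, exp(-4*t)]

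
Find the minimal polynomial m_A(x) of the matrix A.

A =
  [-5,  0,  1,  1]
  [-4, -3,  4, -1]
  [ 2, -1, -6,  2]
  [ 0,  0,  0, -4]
x^4 + 18*x^3 + 121*x^2 + 360*x + 400

The characteristic polynomial is χ_A(x) = (x + 4)^2*(x + 5)^2, so the eigenvalues are known. The minimal polynomial is
  m_A(x) = Π_λ (x − λ)^{k_λ}
where k_λ is the size of the *largest* Jordan block for λ (equivalently, the smallest k with (A − λI)^k v = 0 for every generalised eigenvector v of λ).

  λ = -5: largest Jordan block has size 2, contributing (x + 5)^2
  λ = -4: largest Jordan block has size 2, contributing (x + 4)^2

So m_A(x) = (x + 4)^2*(x + 5)^2 = x^4 + 18*x^3 + 121*x^2 + 360*x + 400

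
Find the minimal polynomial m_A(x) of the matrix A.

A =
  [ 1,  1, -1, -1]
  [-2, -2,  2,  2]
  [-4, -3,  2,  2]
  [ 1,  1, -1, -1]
x^3

The characteristic polynomial is χ_A(x) = x^4, so the eigenvalues are known. The minimal polynomial is
  m_A(x) = Π_λ (x − λ)^{k_λ}
where k_λ is the size of the *largest* Jordan block for λ (equivalently, the smallest k with (A − λI)^k v = 0 for every generalised eigenvector v of λ).

  λ = 0: largest Jordan block has size 3, contributing (x − 0)^3

So m_A(x) = x^3 = x^3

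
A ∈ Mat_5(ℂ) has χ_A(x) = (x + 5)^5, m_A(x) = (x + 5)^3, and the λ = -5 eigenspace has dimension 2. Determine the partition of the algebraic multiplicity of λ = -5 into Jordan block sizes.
Block sizes for λ = -5: [3, 2]

Step 1 — from the characteristic polynomial, algebraic multiplicity of λ = -5 is 5. From dim ker(A − (-5)·I) = 2, there are exactly 2 Jordan blocks for λ = -5.
Step 2 — from the minimal polynomial, the factor (x + 5)^3 tells us the largest block for λ = -5 has size 3.
Step 3 — with total size 5, 2 blocks, and largest block 3, the block sizes (in nonincreasing order) are [3, 2].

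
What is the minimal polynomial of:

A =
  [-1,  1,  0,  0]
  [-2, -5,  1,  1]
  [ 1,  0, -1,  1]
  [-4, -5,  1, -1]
x^3 + 6*x^2 + 12*x + 8

The characteristic polynomial is χ_A(x) = (x + 2)^4, so the eigenvalues are known. The minimal polynomial is
  m_A(x) = Π_λ (x − λ)^{k_λ}
where k_λ is the size of the *largest* Jordan block for λ (equivalently, the smallest k with (A − λI)^k v = 0 for every generalised eigenvector v of λ).

  λ = -2: largest Jordan block has size 3, contributing (x + 2)^3

So m_A(x) = (x + 2)^3 = x^3 + 6*x^2 + 12*x + 8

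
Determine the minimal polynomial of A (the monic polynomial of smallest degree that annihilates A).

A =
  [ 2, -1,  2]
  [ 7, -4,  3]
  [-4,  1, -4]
x^3 + 6*x^2 + 12*x + 8

The characteristic polynomial is χ_A(x) = (x + 2)^3, so the eigenvalues are known. The minimal polynomial is
  m_A(x) = Π_λ (x − λ)^{k_λ}
where k_λ is the size of the *largest* Jordan block for λ (equivalently, the smallest k with (A − λI)^k v = 0 for every generalised eigenvector v of λ).

  λ = -2: largest Jordan block has size 3, contributing (x + 2)^3

So m_A(x) = (x + 2)^3 = x^3 + 6*x^2 + 12*x + 8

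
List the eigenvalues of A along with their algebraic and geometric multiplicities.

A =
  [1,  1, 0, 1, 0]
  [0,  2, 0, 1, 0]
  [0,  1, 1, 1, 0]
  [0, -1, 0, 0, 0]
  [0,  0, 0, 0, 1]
λ = 1: alg = 5, geom = 4

Step 1 — factor the characteristic polynomial to read off the algebraic multiplicities:
  χ_A(x) = (x - 1)^5

Step 2 — compute geometric multiplicities via the rank-nullity identity g(λ) = n − rank(A − λI):
  rank(A − (1)·I) = 1, so dim ker(A − (1)·I) = n − 1 = 4

Summary:
  λ = 1: algebraic multiplicity = 5, geometric multiplicity = 4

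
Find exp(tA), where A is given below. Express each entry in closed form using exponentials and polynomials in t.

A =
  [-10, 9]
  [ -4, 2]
e^{tA} =
  [-6*t*exp(-4*t) + exp(-4*t), 9*t*exp(-4*t)]
  [-4*t*exp(-4*t), 6*t*exp(-4*t) + exp(-4*t)]

Strategy: write A = P · J · P⁻¹ where J is a Jordan canonical form, so e^{tA} = P · e^{tJ} · P⁻¹, and e^{tJ} can be computed block-by-block.

A has Jordan form
J =
  [-4,  1]
  [ 0, -4]
(up to reordering of blocks).

Per-block formulas:
  For a 2×2 Jordan block J_2(-4): exp(t · J_2(-4)) = e^(-4t)·(I + t·N), where N is the 2×2 nilpotent shift.

After assembling e^{tJ} and conjugating by P, we get:

e^{tA} =
  [-6*t*exp(-4*t) + exp(-4*t), 9*t*exp(-4*t)]
  [-4*t*exp(-4*t), 6*t*exp(-4*t) + exp(-4*t)]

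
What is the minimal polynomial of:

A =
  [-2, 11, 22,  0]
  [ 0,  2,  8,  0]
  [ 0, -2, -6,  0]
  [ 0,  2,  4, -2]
x^2 + 4*x + 4

The characteristic polynomial is χ_A(x) = (x + 2)^4, so the eigenvalues are known. The minimal polynomial is
  m_A(x) = Π_λ (x − λ)^{k_λ}
where k_λ is the size of the *largest* Jordan block for λ (equivalently, the smallest k with (A − λI)^k v = 0 for every generalised eigenvector v of λ).

  λ = -2: largest Jordan block has size 2, contributing (x + 2)^2

So m_A(x) = (x + 2)^2 = x^2 + 4*x + 4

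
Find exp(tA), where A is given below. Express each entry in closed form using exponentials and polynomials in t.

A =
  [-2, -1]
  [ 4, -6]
e^{tA} =
  [2*t*exp(-4*t) + exp(-4*t), -t*exp(-4*t)]
  [4*t*exp(-4*t), -2*t*exp(-4*t) + exp(-4*t)]

Strategy: write A = P · J · P⁻¹ where J is a Jordan canonical form, so e^{tA} = P · e^{tJ} · P⁻¹, and e^{tJ} can be computed block-by-block.

A has Jordan form
J =
  [-4,  1]
  [ 0, -4]
(up to reordering of blocks).

Per-block formulas:
  For a 2×2 Jordan block J_2(-4): exp(t · J_2(-4)) = e^(-4t)·(I + t·N), where N is the 2×2 nilpotent shift.

After assembling e^{tJ} and conjugating by P, we get:

e^{tA} =
  [2*t*exp(-4*t) + exp(-4*t), -t*exp(-4*t)]
  [4*t*exp(-4*t), -2*t*exp(-4*t) + exp(-4*t)]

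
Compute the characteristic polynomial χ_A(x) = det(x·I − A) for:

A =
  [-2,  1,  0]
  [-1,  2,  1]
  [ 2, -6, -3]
x^3 + 3*x^2 + 3*x + 1

Expanding det(x·I − A) (e.g. by cofactor expansion or by noting that A is similar to its Jordan form J, which has the same characteristic polynomial as A) gives
  χ_A(x) = x^3 + 3*x^2 + 3*x + 1
which factors as (x + 1)^3. The eigenvalues (with algebraic multiplicities) are λ = -1 with multiplicity 3.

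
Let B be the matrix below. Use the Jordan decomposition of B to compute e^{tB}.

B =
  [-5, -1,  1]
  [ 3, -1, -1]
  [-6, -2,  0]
e^{tB} =
  [-3*t*exp(-2*t) + exp(-2*t), -t*exp(-2*t), t*exp(-2*t)]
  [3*t*exp(-2*t), t*exp(-2*t) + exp(-2*t), -t*exp(-2*t)]
  [-6*t*exp(-2*t), -2*t*exp(-2*t), 2*t*exp(-2*t) + exp(-2*t)]

Strategy: write B = P · J · P⁻¹ where J is a Jordan canonical form, so e^{tB} = P · e^{tJ} · P⁻¹, and e^{tJ} can be computed block-by-block.

B has Jordan form
J =
  [-2,  1,  0]
  [ 0, -2,  0]
  [ 0,  0, -2]
(up to reordering of blocks).

Per-block formulas:
  For a 1×1 block at λ = -2: exp(t · [-2]) = [e^(-2t)].
  For a 2×2 Jordan block J_2(-2): exp(t · J_2(-2)) = e^(-2t)·(I + t·N), where N is the 2×2 nilpotent shift.

After assembling e^{tJ} and conjugating by P, we get:

e^{tB} =
  [-3*t*exp(-2*t) + exp(-2*t), -t*exp(-2*t), t*exp(-2*t)]
  [3*t*exp(-2*t), t*exp(-2*t) + exp(-2*t), -t*exp(-2*t)]
  [-6*t*exp(-2*t), -2*t*exp(-2*t), 2*t*exp(-2*t) + exp(-2*t)]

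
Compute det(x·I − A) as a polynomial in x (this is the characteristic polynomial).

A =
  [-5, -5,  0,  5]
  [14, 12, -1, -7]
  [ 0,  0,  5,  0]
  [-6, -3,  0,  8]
x^4 - 20*x^3 + 150*x^2 - 500*x + 625

Expanding det(x·I − A) (e.g. by cofactor expansion or by noting that A is similar to its Jordan form J, which has the same characteristic polynomial as A) gives
  χ_A(x) = x^4 - 20*x^3 + 150*x^2 - 500*x + 625
which factors as (x - 5)^4. The eigenvalues (with algebraic multiplicities) are λ = 5 with multiplicity 4.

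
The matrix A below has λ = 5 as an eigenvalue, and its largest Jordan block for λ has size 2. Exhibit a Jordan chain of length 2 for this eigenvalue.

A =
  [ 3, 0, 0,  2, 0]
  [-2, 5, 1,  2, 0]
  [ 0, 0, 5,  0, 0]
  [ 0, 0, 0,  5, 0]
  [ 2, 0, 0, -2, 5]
A Jordan chain for λ = 5 of length 2:
v_1 = (0, 1, 0, 0, 0)ᵀ
v_2 = (0, 0, 1, 0, 0)ᵀ

Let N = A − (5)·I. We want v_2 with N^2 v_2 = 0 but N^1 v_2 ≠ 0; then v_{j-1} := N · v_j for j = 2, …, 2.

Pick v_2 = (0, 0, 1, 0, 0)ᵀ.
Then v_1 = N · v_2 = (0, 1, 0, 0, 0)ᵀ.

Sanity check: (A − (5)·I) v_1 = (0, 0, 0, 0, 0)ᵀ = 0. ✓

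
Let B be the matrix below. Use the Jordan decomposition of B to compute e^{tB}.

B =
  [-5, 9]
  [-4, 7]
e^{tB} =
  [-6*t*exp(t) + exp(t), 9*t*exp(t)]
  [-4*t*exp(t), 6*t*exp(t) + exp(t)]

Strategy: write B = P · J · P⁻¹ where J is a Jordan canonical form, so e^{tB} = P · e^{tJ} · P⁻¹, and e^{tJ} can be computed block-by-block.

B has Jordan form
J =
  [1, 1]
  [0, 1]
(up to reordering of blocks).

Per-block formulas:
  For a 2×2 Jordan block J_2(1): exp(t · J_2(1)) = e^(1t)·(I + t·N), where N is the 2×2 nilpotent shift.

After assembling e^{tJ} and conjugating by P, we get:

e^{tB} =
  [-6*t*exp(t) + exp(t), 9*t*exp(t)]
  [-4*t*exp(t), 6*t*exp(t) + exp(t)]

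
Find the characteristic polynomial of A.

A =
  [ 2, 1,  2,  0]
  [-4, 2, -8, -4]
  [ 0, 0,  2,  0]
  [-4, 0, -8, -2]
x^4 - 4*x^3 + 4*x^2

Expanding det(x·I − A) (e.g. by cofactor expansion or by noting that A is similar to its Jordan form J, which has the same characteristic polynomial as A) gives
  χ_A(x) = x^4 - 4*x^3 + 4*x^2
which factors as x^2*(x - 2)^2. The eigenvalues (with algebraic multiplicities) are λ = 0 with multiplicity 2, λ = 2 with multiplicity 2.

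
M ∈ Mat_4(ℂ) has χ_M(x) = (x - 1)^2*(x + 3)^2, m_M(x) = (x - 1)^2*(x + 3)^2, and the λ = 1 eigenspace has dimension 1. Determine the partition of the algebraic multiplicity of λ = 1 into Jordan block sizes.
Block sizes for λ = 1: [2]

Step 1 — from the characteristic polynomial, algebraic multiplicity of λ = 1 is 2. From dim ker(M − (1)·I) = 1, there are exactly 1 Jordan blocks for λ = 1.
Step 2 — from the minimal polynomial, the factor (x − 1)^2 tells us the largest block for λ = 1 has size 2.
Step 3 — with total size 2, 1 blocks, and largest block 2, the block sizes (in nonincreasing order) are [2].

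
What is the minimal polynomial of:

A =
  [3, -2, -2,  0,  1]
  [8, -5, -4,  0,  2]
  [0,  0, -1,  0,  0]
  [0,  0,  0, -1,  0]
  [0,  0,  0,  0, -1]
x^2 + 2*x + 1

The characteristic polynomial is χ_A(x) = (x + 1)^5, so the eigenvalues are known. The minimal polynomial is
  m_A(x) = Π_λ (x − λ)^{k_λ}
where k_λ is the size of the *largest* Jordan block for λ (equivalently, the smallest k with (A − λI)^k v = 0 for every generalised eigenvector v of λ).

  λ = -1: largest Jordan block has size 2, contributing (x + 1)^2

So m_A(x) = (x + 1)^2 = x^2 + 2*x + 1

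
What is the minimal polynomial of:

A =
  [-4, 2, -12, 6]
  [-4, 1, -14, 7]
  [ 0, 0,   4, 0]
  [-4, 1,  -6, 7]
x^3 - 4*x^2

The characteristic polynomial is χ_A(x) = x^2*(x - 4)^2, so the eigenvalues are known. The minimal polynomial is
  m_A(x) = Π_λ (x − λ)^{k_λ}
where k_λ is the size of the *largest* Jordan block for λ (equivalently, the smallest k with (A − λI)^k v = 0 for every generalised eigenvector v of λ).

  λ = 0: largest Jordan block has size 2, contributing (x − 0)^2
  λ = 4: largest Jordan block has size 1, contributing (x − 4)

So m_A(x) = x^2*(x - 4) = x^3 - 4*x^2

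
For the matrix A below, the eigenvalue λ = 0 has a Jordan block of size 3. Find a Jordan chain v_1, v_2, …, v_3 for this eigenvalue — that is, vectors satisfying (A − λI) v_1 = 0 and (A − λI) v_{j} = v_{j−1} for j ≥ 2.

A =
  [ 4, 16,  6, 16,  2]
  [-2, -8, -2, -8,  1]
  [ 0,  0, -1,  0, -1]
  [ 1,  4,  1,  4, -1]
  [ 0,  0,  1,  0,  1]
A Jordan chain for λ = 0 of length 3:
v_1 = (4, -1, 0, 0, 0)ᵀ
v_2 = (6, -2, -1, 1, 1)ᵀ
v_3 = (0, 0, 1, 0, 0)ᵀ

Let N = A − (0)·I. We want v_3 with N^3 v_3 = 0 but N^2 v_3 ≠ 0; then v_{j-1} := N · v_j for j = 3, …, 2.

Pick v_3 = (0, 0, 1, 0, 0)ᵀ.
Then v_2 = N · v_3 = (6, -2, -1, 1, 1)ᵀ.
Then v_1 = N · v_2 = (4, -1, 0, 0, 0)ᵀ.

Sanity check: (A − (0)·I) v_1 = (0, 0, 0, 0, 0)ᵀ = 0. ✓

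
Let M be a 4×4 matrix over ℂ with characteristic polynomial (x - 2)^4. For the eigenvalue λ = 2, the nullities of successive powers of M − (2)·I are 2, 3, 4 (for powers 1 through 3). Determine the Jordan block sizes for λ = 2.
Block sizes for λ = 2: [3, 1]

From the dimensions of kernels of powers, the number of Jordan blocks of size at least j is d_j − d_{j−1} where d_j = dim ker(N^j) (with d_0 = 0). Computing the differences gives [2, 1, 1].
The number of blocks of size exactly k is (#blocks of size ≥ k) − (#blocks of size ≥ k + 1), so the partition is: 1 block(s) of size 1, 1 block(s) of size 3.
In nonincreasing order the block sizes are [3, 1].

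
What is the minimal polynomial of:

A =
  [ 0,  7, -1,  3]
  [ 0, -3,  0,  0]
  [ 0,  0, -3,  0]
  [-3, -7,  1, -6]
x^2 + 6*x + 9

The characteristic polynomial is χ_A(x) = (x + 3)^4, so the eigenvalues are known. The minimal polynomial is
  m_A(x) = Π_λ (x − λ)^{k_λ}
where k_λ is the size of the *largest* Jordan block for λ (equivalently, the smallest k with (A − λI)^k v = 0 for every generalised eigenvector v of λ).

  λ = -3: largest Jordan block has size 2, contributing (x + 3)^2

So m_A(x) = (x + 3)^2 = x^2 + 6*x + 9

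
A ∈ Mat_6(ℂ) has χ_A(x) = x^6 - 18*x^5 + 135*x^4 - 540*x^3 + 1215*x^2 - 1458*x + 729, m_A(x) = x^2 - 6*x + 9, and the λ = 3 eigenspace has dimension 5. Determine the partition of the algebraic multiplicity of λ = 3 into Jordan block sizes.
Block sizes for λ = 3: [2, 1, 1, 1, 1]

Step 1 — from the characteristic polynomial, algebraic multiplicity of λ = 3 is 6. From dim ker(A − (3)·I) = 5, there are exactly 5 Jordan blocks for λ = 3.
Step 2 — from the minimal polynomial, the factor (x − 3)^2 tells us the largest block for λ = 3 has size 2.
Step 3 — with total size 6, 5 blocks, and largest block 2, the block sizes (in nonincreasing order) are [2, 1, 1, 1, 1].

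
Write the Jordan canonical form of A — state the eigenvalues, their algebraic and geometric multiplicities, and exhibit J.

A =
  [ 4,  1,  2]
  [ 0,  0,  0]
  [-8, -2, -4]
J_2(0) ⊕ J_1(0)

The characteristic polynomial is
  det(x·I − A) = x^3

Eigenvalues and multiplicities (the geometric multiplicity of λ is n − rank(A − λI), which equals the number of Jordan blocks for λ):
  λ = 0: algebraic multiplicity = 3, geometric multiplicity = 2

Determining the block sizes for each eigenvalue:
  λ = 0: 2 blocks summing to 3 forces exactly one block of size 2 and the rest size 1 → block sizes [2, 1]

Assembling the blocks gives a Jordan form
J =
  [0, 1, 0]
  [0, 0, 0]
  [0, 0, 0]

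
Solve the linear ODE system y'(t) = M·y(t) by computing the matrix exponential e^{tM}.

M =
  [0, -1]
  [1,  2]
e^{tM} =
  [-t*exp(t) + exp(t), -t*exp(t)]
  [t*exp(t), t*exp(t) + exp(t)]

Strategy: write M = P · J · P⁻¹ where J is a Jordan canonical form, so e^{tM} = P · e^{tJ} · P⁻¹, and e^{tJ} can be computed block-by-block.

M has Jordan form
J =
  [1, 1]
  [0, 1]
(up to reordering of blocks).

Per-block formulas:
  For a 2×2 Jordan block J_2(1): exp(t · J_2(1)) = e^(1t)·(I + t·N), where N is the 2×2 nilpotent shift.

After assembling e^{tJ} and conjugating by P, we get:

e^{tM} =
  [-t*exp(t) + exp(t), -t*exp(t)]
  [t*exp(t), t*exp(t) + exp(t)]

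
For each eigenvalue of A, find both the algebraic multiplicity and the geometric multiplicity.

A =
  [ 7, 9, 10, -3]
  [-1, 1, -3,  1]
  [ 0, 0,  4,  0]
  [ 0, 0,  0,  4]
λ = 4: alg = 4, geom = 2

Step 1 — factor the characteristic polynomial to read off the algebraic multiplicities:
  χ_A(x) = (x - 4)^4

Step 2 — compute geometric multiplicities via the rank-nullity identity g(λ) = n − rank(A − λI):
  rank(A − (4)·I) = 2, so dim ker(A − (4)·I) = n − 2 = 2

Summary:
  λ = 4: algebraic multiplicity = 4, geometric multiplicity = 2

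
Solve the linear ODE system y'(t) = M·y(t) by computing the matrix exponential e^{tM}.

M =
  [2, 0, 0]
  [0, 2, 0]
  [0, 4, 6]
e^{tM} =
  [exp(2*t), 0, 0]
  [0, exp(2*t), 0]
  [0, exp(6*t) - exp(2*t), exp(6*t)]

Strategy: write M = P · J · P⁻¹ where J is a Jordan canonical form, so e^{tM} = P · e^{tJ} · P⁻¹, and e^{tJ} can be computed block-by-block.

M has Jordan form
J =
  [2, 0, 0]
  [0, 2, 0]
  [0, 0, 6]
(up to reordering of blocks).

Per-block formulas:
  For a 1×1 block at λ = 2: exp(t · [2]) = [e^(2t)].
  For a 1×1 block at λ = 6: exp(t · [6]) = [e^(6t)].

After assembling e^{tJ} and conjugating by P, we get:

e^{tM} =
  [exp(2*t), 0, 0]
  [0, exp(2*t), 0]
  [0, exp(6*t) - exp(2*t), exp(6*t)]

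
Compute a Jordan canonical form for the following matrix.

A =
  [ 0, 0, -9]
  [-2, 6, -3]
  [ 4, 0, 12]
J_2(6) ⊕ J_1(6)

The characteristic polynomial is
  det(x·I − A) = x^3 - 18*x^2 + 108*x - 216 = (x - 6)^3

Eigenvalues and multiplicities (the geometric multiplicity of λ is n − rank(A − λI), which equals the number of Jordan blocks for λ):
  λ = 6: algebraic multiplicity = 3, geometric multiplicity = 2

Determining the block sizes for each eigenvalue:
  λ = 6: 2 blocks summing to 3 forces exactly one block of size 2 and the rest size 1 → block sizes [2, 1]

Assembling the blocks gives a Jordan form
J =
  [6, 1, 0]
  [0, 6, 0]
  [0, 0, 6]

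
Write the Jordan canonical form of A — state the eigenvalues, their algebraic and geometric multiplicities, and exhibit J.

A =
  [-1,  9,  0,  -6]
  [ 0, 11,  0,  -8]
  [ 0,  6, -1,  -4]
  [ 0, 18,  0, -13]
J_2(-1) ⊕ J_1(-1) ⊕ J_1(-1)

The characteristic polynomial is
  det(x·I − A) = x^4 + 4*x^3 + 6*x^2 + 4*x + 1 = (x + 1)^4

Eigenvalues and multiplicities (the geometric multiplicity of λ is n − rank(A − λI), which equals the number of Jordan blocks for λ):
  λ = -1: algebraic multiplicity = 4, geometric multiplicity = 3

Determining the block sizes for each eigenvalue:
  λ = -1: 3 blocks summing to 4 forces exactly one block of size 2 and the rest size 1 → block sizes [2, 1, 1]

Assembling the blocks gives a Jordan form
J =
  [-1,  1,  0,  0]
  [ 0, -1,  0,  0]
  [ 0,  0, -1,  0]
  [ 0,  0,  0, -1]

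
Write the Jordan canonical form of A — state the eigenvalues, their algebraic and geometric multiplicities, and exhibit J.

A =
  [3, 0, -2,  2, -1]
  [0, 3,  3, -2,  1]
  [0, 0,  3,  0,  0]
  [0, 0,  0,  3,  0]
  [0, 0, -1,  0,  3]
J_3(3) ⊕ J_1(3) ⊕ J_1(3)

The characteristic polynomial is
  det(x·I − A) = x^5 - 15*x^4 + 90*x^3 - 270*x^2 + 405*x - 243 = (x - 3)^5

Eigenvalues and multiplicities (the geometric multiplicity of λ is n − rank(A − λI), which equals the number of Jordan blocks for λ):
  λ = 3: algebraic multiplicity = 5, geometric multiplicity = 3

Determining the block sizes for each eigenvalue:
  λ = 3: with am = 5 and gm = 3, the partition is not yet determined (e.g. several partitions of 5 into 3 parts exist). Let N = A − (3)·I. Computing rank(N^1) = 2, rank(N^2) = 1, rank(N^3) = 0; the number of blocks of size ≥ j is rank(N^{j−1}) − rank(N^j), giving [3, 1, 1]. So we have 1 block(s) of size 3, 2 block(s) of size 1 → block sizes [3, 1, 1]

Assembling the blocks gives a Jordan form
J =
  [3, 1, 0, 0, 0]
  [0, 3, 1, 0, 0]
  [0, 0, 3, 0, 0]
  [0, 0, 0, 3, 0]
  [0, 0, 0, 0, 3]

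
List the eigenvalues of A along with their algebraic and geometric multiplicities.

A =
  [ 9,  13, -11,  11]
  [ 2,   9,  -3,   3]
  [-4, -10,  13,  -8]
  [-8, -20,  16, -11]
λ = 5: alg = 4, geom = 2

Step 1 — factor the characteristic polynomial to read off the algebraic multiplicities:
  χ_A(x) = (x - 5)^4

Step 2 — compute geometric multiplicities via the rank-nullity identity g(λ) = n − rank(A − λI):
  rank(A − (5)·I) = 2, so dim ker(A − (5)·I) = n − 2 = 2

Summary:
  λ = 5: algebraic multiplicity = 4, geometric multiplicity = 2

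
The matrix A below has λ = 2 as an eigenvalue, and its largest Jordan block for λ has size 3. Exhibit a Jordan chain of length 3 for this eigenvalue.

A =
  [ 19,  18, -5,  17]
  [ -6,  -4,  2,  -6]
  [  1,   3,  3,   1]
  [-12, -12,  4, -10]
A Jordan chain for λ = 2 of length 3:
v_1 = (-28, 8, -12, 16)ᵀ
v_2 = (17, -6, 1, -12)ᵀ
v_3 = (1, 0, 0, 0)ᵀ

Let N = A − (2)·I. We want v_3 with N^3 v_3 = 0 but N^2 v_3 ≠ 0; then v_{j-1} := N · v_j for j = 3, …, 2.

Pick v_3 = (1, 0, 0, 0)ᵀ.
Then v_2 = N · v_3 = (17, -6, 1, -12)ᵀ.
Then v_1 = N · v_2 = (-28, 8, -12, 16)ᵀ.

Sanity check: (A − (2)·I) v_1 = (0, 0, 0, 0)ᵀ = 0. ✓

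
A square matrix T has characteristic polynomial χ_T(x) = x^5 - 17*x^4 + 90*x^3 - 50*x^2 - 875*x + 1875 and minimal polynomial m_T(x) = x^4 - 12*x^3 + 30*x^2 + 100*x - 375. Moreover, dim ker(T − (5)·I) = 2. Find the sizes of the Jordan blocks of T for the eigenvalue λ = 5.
Block sizes for λ = 5: [3, 1]

Step 1 — from the characteristic polynomial, algebraic multiplicity of λ = 5 is 4. From dim ker(T − (5)·I) = 2, there are exactly 2 Jordan blocks for λ = 5.
Step 2 — from the minimal polynomial, the factor (x − 5)^3 tells us the largest block for λ = 5 has size 3.
Step 3 — with total size 4, 2 blocks, and largest block 3, the block sizes (in nonincreasing order) are [3, 1].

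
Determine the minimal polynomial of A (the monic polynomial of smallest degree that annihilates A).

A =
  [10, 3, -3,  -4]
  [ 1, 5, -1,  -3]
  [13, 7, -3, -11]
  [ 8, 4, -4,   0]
x^4 - 12*x^3 + 48*x^2 - 64*x

The characteristic polynomial is χ_A(x) = x*(x - 4)^3, so the eigenvalues are known. The minimal polynomial is
  m_A(x) = Π_λ (x − λ)^{k_λ}
where k_λ is the size of the *largest* Jordan block for λ (equivalently, the smallest k with (A − λI)^k v = 0 for every generalised eigenvector v of λ).

  λ = 0: largest Jordan block has size 1, contributing (x − 0)
  λ = 4: largest Jordan block has size 3, contributing (x − 4)^3

So m_A(x) = x*(x - 4)^3 = x^4 - 12*x^3 + 48*x^2 - 64*x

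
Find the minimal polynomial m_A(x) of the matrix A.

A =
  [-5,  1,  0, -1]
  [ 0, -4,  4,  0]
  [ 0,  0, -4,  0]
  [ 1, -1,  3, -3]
x^3 + 12*x^2 + 48*x + 64

The characteristic polynomial is χ_A(x) = (x + 4)^4, so the eigenvalues are known. The minimal polynomial is
  m_A(x) = Π_λ (x − λ)^{k_λ}
where k_λ is the size of the *largest* Jordan block for λ (equivalently, the smallest k with (A − λI)^k v = 0 for every generalised eigenvector v of λ).

  λ = -4: largest Jordan block has size 3, contributing (x + 4)^3

So m_A(x) = (x + 4)^3 = x^3 + 12*x^2 + 48*x + 64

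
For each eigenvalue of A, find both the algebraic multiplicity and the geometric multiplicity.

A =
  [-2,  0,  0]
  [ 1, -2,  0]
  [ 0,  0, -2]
λ = -2: alg = 3, geom = 2

Step 1 — factor the characteristic polynomial to read off the algebraic multiplicities:
  χ_A(x) = (x + 2)^3

Step 2 — compute geometric multiplicities via the rank-nullity identity g(λ) = n − rank(A − λI):
  rank(A − (-2)·I) = 1, so dim ker(A − (-2)·I) = n − 1 = 2

Summary:
  λ = -2: algebraic multiplicity = 3, geometric multiplicity = 2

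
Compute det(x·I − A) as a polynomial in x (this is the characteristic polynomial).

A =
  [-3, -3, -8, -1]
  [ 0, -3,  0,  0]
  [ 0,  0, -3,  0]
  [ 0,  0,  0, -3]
x^4 + 12*x^3 + 54*x^2 + 108*x + 81

Expanding det(x·I − A) (e.g. by cofactor expansion or by noting that A is similar to its Jordan form J, which has the same characteristic polynomial as A) gives
  χ_A(x) = x^4 + 12*x^3 + 54*x^2 + 108*x + 81
which factors as (x + 3)^4. The eigenvalues (with algebraic multiplicities) are λ = -3 with multiplicity 4.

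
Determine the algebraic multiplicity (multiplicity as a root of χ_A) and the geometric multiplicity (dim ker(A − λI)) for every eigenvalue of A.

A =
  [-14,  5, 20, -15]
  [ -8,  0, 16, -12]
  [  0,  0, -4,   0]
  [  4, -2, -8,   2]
λ = -4: alg = 4, geom = 3

Step 1 — factor the characteristic polynomial to read off the algebraic multiplicities:
  χ_A(x) = (x + 4)^4

Step 2 — compute geometric multiplicities via the rank-nullity identity g(λ) = n − rank(A − λI):
  rank(A − (-4)·I) = 1, so dim ker(A − (-4)·I) = n − 1 = 3

Summary:
  λ = -4: algebraic multiplicity = 4, geometric multiplicity = 3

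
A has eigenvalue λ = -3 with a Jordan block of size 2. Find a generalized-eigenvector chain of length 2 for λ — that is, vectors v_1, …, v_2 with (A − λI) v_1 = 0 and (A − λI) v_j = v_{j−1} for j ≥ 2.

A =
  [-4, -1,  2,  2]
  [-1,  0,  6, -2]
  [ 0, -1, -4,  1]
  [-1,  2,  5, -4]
A Jordan chain for λ = -3 of length 2:
v_1 = (-1, -1, 0, -1)ᵀ
v_2 = (1, 0, 0, 0)ᵀ

Let N = A − (-3)·I. We want v_2 with N^2 v_2 = 0 but N^1 v_2 ≠ 0; then v_{j-1} := N · v_j for j = 2, …, 2.

Pick v_2 = (1, 0, 0, 0)ᵀ.
Then v_1 = N · v_2 = (-1, -1, 0, -1)ᵀ.

Sanity check: (A − (-3)·I) v_1 = (0, 0, 0, 0)ᵀ = 0. ✓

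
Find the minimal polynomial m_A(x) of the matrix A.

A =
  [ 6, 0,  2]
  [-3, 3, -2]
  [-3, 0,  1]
x^2 - 7*x + 12

The characteristic polynomial is χ_A(x) = (x - 4)*(x - 3)^2, so the eigenvalues are known. The minimal polynomial is
  m_A(x) = Π_λ (x − λ)^{k_λ}
where k_λ is the size of the *largest* Jordan block for λ (equivalently, the smallest k with (A − λI)^k v = 0 for every generalised eigenvector v of λ).

  λ = 3: largest Jordan block has size 1, contributing (x − 3)
  λ = 4: largest Jordan block has size 1, contributing (x − 4)

So m_A(x) = (x - 4)*(x - 3) = x^2 - 7*x + 12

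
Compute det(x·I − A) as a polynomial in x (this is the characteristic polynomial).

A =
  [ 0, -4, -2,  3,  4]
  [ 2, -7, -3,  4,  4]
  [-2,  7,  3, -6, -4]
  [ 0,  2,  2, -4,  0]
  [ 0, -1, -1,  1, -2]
x^5 + 10*x^4 + 40*x^3 + 80*x^2 + 80*x + 32

Expanding det(x·I − A) (e.g. by cofactor expansion or by noting that A is similar to its Jordan form J, which has the same characteristic polynomial as A) gives
  χ_A(x) = x^5 + 10*x^4 + 40*x^3 + 80*x^2 + 80*x + 32
which factors as (x + 2)^5. The eigenvalues (with algebraic multiplicities) are λ = -2 with multiplicity 5.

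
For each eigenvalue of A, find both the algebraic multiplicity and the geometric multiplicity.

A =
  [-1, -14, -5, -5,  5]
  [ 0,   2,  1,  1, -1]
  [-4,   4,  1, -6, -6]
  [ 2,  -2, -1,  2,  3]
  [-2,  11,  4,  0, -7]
λ = -1: alg = 4, geom = 2; λ = 1: alg = 1, geom = 1

Step 1 — factor the characteristic polynomial to read off the algebraic multiplicities:
  χ_A(x) = (x - 1)*(x + 1)^4

Step 2 — compute geometric multiplicities via the rank-nullity identity g(λ) = n − rank(A − λI):
  rank(A − (-1)·I) = 3, so dim ker(A − (-1)·I) = n − 3 = 2
  rank(A − (1)·I) = 4, so dim ker(A − (1)·I) = n − 4 = 1

Summary:
  λ = -1: algebraic multiplicity = 4, geometric multiplicity = 2
  λ = 1: algebraic multiplicity = 1, geometric multiplicity = 1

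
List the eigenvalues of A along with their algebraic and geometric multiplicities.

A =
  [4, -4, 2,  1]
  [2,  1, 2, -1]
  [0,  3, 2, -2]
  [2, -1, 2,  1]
λ = 2: alg = 4, geom = 2

Step 1 — factor the characteristic polynomial to read off the algebraic multiplicities:
  χ_A(x) = (x - 2)^4

Step 2 — compute geometric multiplicities via the rank-nullity identity g(λ) = n − rank(A − λI):
  rank(A − (2)·I) = 2, so dim ker(A − (2)·I) = n − 2 = 2

Summary:
  λ = 2: algebraic multiplicity = 4, geometric multiplicity = 2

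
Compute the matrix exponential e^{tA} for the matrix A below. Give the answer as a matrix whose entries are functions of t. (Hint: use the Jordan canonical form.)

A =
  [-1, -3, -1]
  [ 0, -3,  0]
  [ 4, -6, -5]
e^{tA} =
  [2*t*exp(-3*t) + exp(-3*t), -3*t*exp(-3*t), -t*exp(-3*t)]
  [0, exp(-3*t), 0]
  [4*t*exp(-3*t), -6*t*exp(-3*t), -2*t*exp(-3*t) + exp(-3*t)]

Strategy: write A = P · J · P⁻¹ where J is a Jordan canonical form, so e^{tA} = P · e^{tJ} · P⁻¹, and e^{tJ} can be computed block-by-block.

A has Jordan form
J =
  [-3,  1,  0]
  [ 0, -3,  0]
  [ 0,  0, -3]
(up to reordering of blocks).

Per-block formulas:
  For a 1×1 block at λ = -3: exp(t · [-3]) = [e^(-3t)].
  For a 2×2 Jordan block J_2(-3): exp(t · J_2(-3)) = e^(-3t)·(I + t·N), where N is the 2×2 nilpotent shift.

After assembling e^{tJ} and conjugating by P, we get:

e^{tA} =
  [2*t*exp(-3*t) + exp(-3*t), -3*t*exp(-3*t), -t*exp(-3*t)]
  [0, exp(-3*t), 0]
  [4*t*exp(-3*t), -6*t*exp(-3*t), -2*t*exp(-3*t) + exp(-3*t)]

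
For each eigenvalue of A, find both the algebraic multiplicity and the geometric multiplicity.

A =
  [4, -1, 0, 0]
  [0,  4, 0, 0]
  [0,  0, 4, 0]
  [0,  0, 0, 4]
λ = 4: alg = 4, geom = 3

Step 1 — factor the characteristic polynomial to read off the algebraic multiplicities:
  χ_A(x) = (x - 4)^4

Step 2 — compute geometric multiplicities via the rank-nullity identity g(λ) = n − rank(A − λI):
  rank(A − (4)·I) = 1, so dim ker(A − (4)·I) = n − 1 = 3

Summary:
  λ = 4: algebraic multiplicity = 4, geometric multiplicity = 3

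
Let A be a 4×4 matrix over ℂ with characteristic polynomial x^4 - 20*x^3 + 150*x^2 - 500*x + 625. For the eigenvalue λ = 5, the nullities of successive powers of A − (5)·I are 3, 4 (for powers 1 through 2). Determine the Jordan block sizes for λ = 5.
Block sizes for λ = 5: [2, 1, 1]

From the dimensions of kernels of powers, the number of Jordan blocks of size at least j is d_j − d_{j−1} where d_j = dim ker(N^j) (with d_0 = 0). Computing the differences gives [3, 1].
The number of blocks of size exactly k is (#blocks of size ≥ k) − (#blocks of size ≥ k + 1), so the partition is: 2 block(s) of size 1, 1 block(s) of size 2.
In nonincreasing order the block sizes are [2, 1, 1].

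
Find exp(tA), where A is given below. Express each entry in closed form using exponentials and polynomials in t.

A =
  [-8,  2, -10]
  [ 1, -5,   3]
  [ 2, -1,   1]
e^{tA} =
  [-t^2*exp(-4*t) - 4*t*exp(-4*t) + exp(-4*t), 2*t*exp(-4*t), -2*t^2*exp(-4*t) - 10*t*exp(-4*t)]
  [t^2*exp(-4*t)/2 + t*exp(-4*t), -t*exp(-4*t) + exp(-4*t), t^2*exp(-4*t) + 3*t*exp(-4*t)]
  [t^2*exp(-4*t)/2 + 2*t*exp(-4*t), -t*exp(-4*t), t^2*exp(-4*t) + 5*t*exp(-4*t) + exp(-4*t)]

Strategy: write A = P · J · P⁻¹ where J is a Jordan canonical form, so e^{tA} = P · e^{tJ} · P⁻¹, and e^{tJ} can be computed block-by-block.

A has Jordan form
J =
  [-4,  1,  0]
  [ 0, -4,  1]
  [ 0,  0, -4]
(up to reordering of blocks).

Per-block formulas:
  For a 3×3 Jordan block J_3(-4): exp(t · J_3(-4)) = e^(-4t)·(I + t·N + (t^2/2)·N^2), where N is the 3×3 nilpotent shift.

After assembling e^{tJ} and conjugating by P, we get:

e^{tA} =
  [-t^2*exp(-4*t) - 4*t*exp(-4*t) + exp(-4*t), 2*t*exp(-4*t), -2*t^2*exp(-4*t) - 10*t*exp(-4*t)]
  [t^2*exp(-4*t)/2 + t*exp(-4*t), -t*exp(-4*t) + exp(-4*t), t^2*exp(-4*t) + 3*t*exp(-4*t)]
  [t^2*exp(-4*t)/2 + 2*t*exp(-4*t), -t*exp(-4*t), t^2*exp(-4*t) + 5*t*exp(-4*t) + exp(-4*t)]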